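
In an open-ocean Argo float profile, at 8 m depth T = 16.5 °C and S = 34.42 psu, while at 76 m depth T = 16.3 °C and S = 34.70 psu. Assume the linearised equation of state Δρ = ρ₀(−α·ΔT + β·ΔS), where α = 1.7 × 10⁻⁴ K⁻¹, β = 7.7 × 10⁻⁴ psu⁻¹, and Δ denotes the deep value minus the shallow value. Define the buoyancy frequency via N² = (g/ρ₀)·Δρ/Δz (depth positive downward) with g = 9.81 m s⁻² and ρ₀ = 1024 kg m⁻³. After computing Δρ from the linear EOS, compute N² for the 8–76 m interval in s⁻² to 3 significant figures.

ΔT = -0.2 K, ΔS = +0.28 psu (deep − shallow).
Δρ/ρ₀ = −αΔT + βΔS = 3.40 × 10⁻⁵ + 2.156 × 10⁻⁴ = 2.496 × 10⁻⁴, so Δρ ≈ 0.2556 kg m⁻³.
N² = (g/ρ₀)·Δρ/Δz = g·(Δρ/ρ₀)/Δz = 9.81 × 2.496 × 10⁻⁴ / 68 = 3.6008 × 10⁻⁵ s⁻² ≈ 3.60 × 10⁻⁵ s⁻².

3.60 × 10⁻⁵ s⁻²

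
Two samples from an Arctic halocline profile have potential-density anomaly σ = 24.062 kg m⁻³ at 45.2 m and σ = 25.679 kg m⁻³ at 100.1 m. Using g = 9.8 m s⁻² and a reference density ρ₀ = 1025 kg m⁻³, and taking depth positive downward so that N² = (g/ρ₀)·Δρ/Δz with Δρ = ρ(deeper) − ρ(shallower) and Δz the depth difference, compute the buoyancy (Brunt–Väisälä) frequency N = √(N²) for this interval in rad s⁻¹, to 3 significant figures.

0.0168 rad s⁻¹

Δρ = 1025.679 − 1024.062 = 1.617 kg m⁻³ over Δz = 100.1 − 45.2 = 54.9 m.
N² = (9.8/1025) × (1.617/54.9) = 2.8160 × 10⁻⁴ s⁻².
N = √(2.8160 × 10⁻⁴) = 0.016781 rad s⁻¹ ≈ 0.0168 rad s⁻¹.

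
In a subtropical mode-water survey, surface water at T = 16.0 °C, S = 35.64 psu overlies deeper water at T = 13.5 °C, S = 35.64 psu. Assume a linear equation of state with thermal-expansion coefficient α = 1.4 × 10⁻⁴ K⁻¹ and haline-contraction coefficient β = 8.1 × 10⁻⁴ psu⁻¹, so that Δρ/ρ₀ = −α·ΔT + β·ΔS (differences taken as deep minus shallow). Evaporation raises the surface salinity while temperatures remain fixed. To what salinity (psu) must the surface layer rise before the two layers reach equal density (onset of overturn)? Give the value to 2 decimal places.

36.07 psu

Neutral buoyancy requires −α(T_deep − T_surf) + β(S_deep − S_surf′) = 0.
S_surf′ = S_deep − (α/β)·ΔT = 35.64 − (1.4 × 10⁻⁴/8.1 × 10⁻⁴)·(-2.5) = 36.0721 psu.
Increase required: 36.0721 − 35.64 = 0.4321 psu.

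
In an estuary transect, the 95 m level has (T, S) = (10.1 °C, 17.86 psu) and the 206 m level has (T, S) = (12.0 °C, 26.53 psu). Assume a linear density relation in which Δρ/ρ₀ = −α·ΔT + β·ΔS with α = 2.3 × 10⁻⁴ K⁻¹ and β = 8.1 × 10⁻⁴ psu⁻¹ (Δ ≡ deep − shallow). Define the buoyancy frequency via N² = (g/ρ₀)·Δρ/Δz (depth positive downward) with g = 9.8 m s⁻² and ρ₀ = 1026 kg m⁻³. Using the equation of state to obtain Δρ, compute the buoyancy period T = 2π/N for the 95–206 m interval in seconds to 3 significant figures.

ΔT = +1.9 K, ΔS = +8.67 psu (deep − shallow).
Δρ/ρ₀ = −αΔT + βΔS = -4.37 × 10⁻⁴ + 7.0227 × 10⁻³ = 6.5857 × 10⁻³, so Δρ ≈ 6.757 kg m⁻³.
N² = (g/ρ₀)·Δρ/Δz = g·(Δρ/ρ₀)/Δz = 9.8 × 6.5857 × 10⁻³ / 111 = 5.8144 × 10⁻⁴ s⁻².
N = √(5.8144 × 10⁻⁴) = 0.024113 rad s⁻¹ → T = 2π/N = 260.57 s ≈ 261 s.

261 s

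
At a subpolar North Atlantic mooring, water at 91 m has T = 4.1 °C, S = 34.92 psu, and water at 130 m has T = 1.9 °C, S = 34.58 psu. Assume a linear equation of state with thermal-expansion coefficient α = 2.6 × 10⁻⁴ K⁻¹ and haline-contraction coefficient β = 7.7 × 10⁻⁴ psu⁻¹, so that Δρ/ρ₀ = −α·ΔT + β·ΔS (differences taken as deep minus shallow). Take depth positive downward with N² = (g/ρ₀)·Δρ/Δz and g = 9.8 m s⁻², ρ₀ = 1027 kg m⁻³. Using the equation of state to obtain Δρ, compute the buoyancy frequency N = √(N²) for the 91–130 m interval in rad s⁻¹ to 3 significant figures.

ΔT = -2.2 K, ΔS = -0.34 psu (deep − shallow).
Δρ/ρ₀ = −αΔT + βΔS = 5.72 × 10⁻⁴ − 2.618 × 10⁻⁴ = 3.102 × 10⁻⁴, so Δρ ≈ 0.3186 kg m⁻³.
N² = (g/ρ₀)·Δρ/Δz = g·(Δρ/ρ₀)/Δz = 9.8 × 3.102 × 10⁻⁴ / 39 = 7.7948 × 10⁻⁵ s⁻².
N = √(7.7948 × 10⁻⁵) = 8.8288 × 10⁻³ rad s⁻¹ ≈ 8.83 × 10⁻³ rad s⁻¹.

8.83 × 10⁻³ rad s⁻¹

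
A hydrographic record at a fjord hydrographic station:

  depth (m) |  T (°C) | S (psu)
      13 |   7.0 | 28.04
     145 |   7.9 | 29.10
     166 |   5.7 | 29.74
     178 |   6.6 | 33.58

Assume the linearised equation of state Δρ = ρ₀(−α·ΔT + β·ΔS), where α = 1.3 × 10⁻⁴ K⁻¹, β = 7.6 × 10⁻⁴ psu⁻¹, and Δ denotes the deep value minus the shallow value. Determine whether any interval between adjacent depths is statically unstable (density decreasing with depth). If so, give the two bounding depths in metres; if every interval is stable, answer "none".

none

Evaluate Δρ/ρ₀ = −αΔT + βΔS across each adjacent pair:
  13–145 m: −αΔT+βΔS = −(1.3 × 10⁻⁴)(+0.9)+(7.6 × 10⁻⁴)(+1.06) = 6.9 × 10⁻⁴ → stable
  145–166 m: −αΔT+βΔS = −(1.3 × 10⁻⁴)(-2.2)+(7.6 × 10⁻⁴)(+0.64) = 7.7 × 10⁻⁴ → stable
  166–178 m: −αΔT+βΔS = −(1.3 × 10⁻⁴)(+0.9)+(7.6 × 10⁻⁴)(+3.84) = 2.8 × 10⁻³ → stable
Every interval has Δρ > 0: the column is stably stratified throughout.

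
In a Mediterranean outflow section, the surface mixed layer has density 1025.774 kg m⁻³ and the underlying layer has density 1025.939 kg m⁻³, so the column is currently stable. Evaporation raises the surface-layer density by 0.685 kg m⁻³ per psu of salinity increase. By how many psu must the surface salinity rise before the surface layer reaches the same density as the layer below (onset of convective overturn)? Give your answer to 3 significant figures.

Density deficit of the surface layer: 1025.939 − 1025.774 = 0.165 kg m⁻³.
Required change = 0.165 / 0.685 = 0.241 psu.

0.241 psu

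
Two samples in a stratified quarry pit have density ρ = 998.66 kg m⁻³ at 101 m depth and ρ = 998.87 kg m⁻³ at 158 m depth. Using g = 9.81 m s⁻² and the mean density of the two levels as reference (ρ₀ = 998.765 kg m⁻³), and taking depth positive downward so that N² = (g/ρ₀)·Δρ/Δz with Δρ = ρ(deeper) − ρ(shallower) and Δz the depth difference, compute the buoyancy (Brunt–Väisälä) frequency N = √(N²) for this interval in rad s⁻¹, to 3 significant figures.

Δρ = 998.87 − 998.66 = 0.21 kg m⁻³ over Δz = 158 − 101 = 57 m.
N² = (9.81/998.765) × (0.21/57) = 3.6187 × 10⁻⁵ s⁻².
N = √(3.6187 × 10⁻⁵) = 6.0156 × 10⁻³ rad s⁻¹ ≈ 6.02 × 10⁻³ rad s⁻¹.

6.02 × 10⁻³ rad s⁻¹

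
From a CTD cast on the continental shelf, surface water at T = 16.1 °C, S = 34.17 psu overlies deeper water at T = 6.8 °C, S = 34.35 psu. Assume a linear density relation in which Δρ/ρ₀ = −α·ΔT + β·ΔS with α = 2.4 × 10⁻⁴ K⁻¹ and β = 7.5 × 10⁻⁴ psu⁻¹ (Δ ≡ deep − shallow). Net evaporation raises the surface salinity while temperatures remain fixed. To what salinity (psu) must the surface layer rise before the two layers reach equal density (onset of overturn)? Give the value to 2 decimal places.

Neutral buoyancy requires −α(T_deep − T_surf) + β(S_deep − S_surf′) = 0.
S_surf′ = S_deep − (α/β)·ΔT = 34.35 − (2.4 × 10⁻⁴/7.5 × 10⁻⁴)·(-9.3) = 37.3260 psu.
Increase required: 37.3260 − 34.17 = 3.1560 psu.

37.33 psu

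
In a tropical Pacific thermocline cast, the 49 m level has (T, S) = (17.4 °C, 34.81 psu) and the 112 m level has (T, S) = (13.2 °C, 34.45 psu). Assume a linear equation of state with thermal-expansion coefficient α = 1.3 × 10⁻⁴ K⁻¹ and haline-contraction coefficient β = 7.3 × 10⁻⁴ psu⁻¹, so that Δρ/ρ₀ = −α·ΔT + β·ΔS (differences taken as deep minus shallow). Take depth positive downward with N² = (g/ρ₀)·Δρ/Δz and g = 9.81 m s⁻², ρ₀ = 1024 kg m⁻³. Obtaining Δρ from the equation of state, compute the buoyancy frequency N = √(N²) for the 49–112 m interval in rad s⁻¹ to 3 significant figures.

6.64 × 10⁻³ rad s⁻¹

ΔT = -4.2 K, ΔS = -0.36 psu (deep − shallow).
Δρ/ρ₀ = −αΔT + βΔS = 5.46 × 10⁻⁴ − 2.628 × 10⁻⁴ = 2.832 × 10⁻⁴, so Δρ ≈ 0.2900 kg m⁻³.
N² = (g/ρ₀)·Δρ/Δz = g·(Δρ/ρ₀)/Δz = 9.81 × 2.832 × 10⁻⁴ / 63 = 4.4098 × 10⁻⁵ s⁻².
N = √(4.4098 × 10⁻⁵) = 6.6406 × 10⁻³ rad s⁻¹ ≈ 6.64 × 10⁻³ rad s⁻¹.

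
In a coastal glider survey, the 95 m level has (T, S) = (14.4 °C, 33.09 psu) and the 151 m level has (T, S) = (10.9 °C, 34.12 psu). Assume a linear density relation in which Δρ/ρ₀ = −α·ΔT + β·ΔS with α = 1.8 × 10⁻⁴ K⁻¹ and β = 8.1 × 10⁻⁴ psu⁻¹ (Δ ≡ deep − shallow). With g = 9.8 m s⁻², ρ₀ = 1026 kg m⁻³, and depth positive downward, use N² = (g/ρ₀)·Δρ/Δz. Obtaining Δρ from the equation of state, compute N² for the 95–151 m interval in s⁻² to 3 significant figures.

ΔT = -3.5 K, ΔS = +1.03 psu (deep − shallow).
Δρ/ρ₀ = −αΔT + βΔS = 6.30 × 10⁻⁴ + 8.343 × 10⁻⁴ = 1.4643 × 10⁻³, so Δρ ≈ 1.502 kg m⁻³.
N² = (g/ρ₀)·Δρ/Δz = g·(Δρ/ρ₀)/Δz = 9.8 × 1.4643 × 10⁻³ / 56 = 2.5625 × 10⁻⁴ s⁻² ≈ 2.56 × 10⁻⁴ s⁻².

2.56 × 10⁻⁴ s⁻²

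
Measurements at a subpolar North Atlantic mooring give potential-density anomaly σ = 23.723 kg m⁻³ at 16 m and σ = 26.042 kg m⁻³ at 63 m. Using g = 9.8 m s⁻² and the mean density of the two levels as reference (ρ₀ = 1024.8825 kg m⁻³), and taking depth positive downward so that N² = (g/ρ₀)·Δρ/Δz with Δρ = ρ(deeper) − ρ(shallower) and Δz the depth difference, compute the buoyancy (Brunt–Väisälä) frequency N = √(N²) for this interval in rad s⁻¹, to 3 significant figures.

0.0217 rad s⁻¹

Δρ = 1026.042 − 1023.723 = 2.319 kg m⁻³ over Δz = 63 − 16 = 47 m.
N² = (9.8/1024.8825) × (2.319/47) = 4.7180 × 10⁻⁴ s⁻².
N = √(4.7180 × 10⁻⁴) = 0.021721 rad s⁻¹ ≈ 0.0217 rad s⁻¹.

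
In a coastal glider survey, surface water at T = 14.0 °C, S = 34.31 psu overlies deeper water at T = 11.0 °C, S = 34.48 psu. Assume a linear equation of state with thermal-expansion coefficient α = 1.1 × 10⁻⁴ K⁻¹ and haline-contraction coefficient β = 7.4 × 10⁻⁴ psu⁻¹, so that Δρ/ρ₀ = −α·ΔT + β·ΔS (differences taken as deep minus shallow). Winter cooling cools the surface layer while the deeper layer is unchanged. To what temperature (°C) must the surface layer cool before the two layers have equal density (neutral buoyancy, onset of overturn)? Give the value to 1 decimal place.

Neutral buoyancy requires Δρ = 0, i.e. −α(T_deep − T_surf′) + β(S_deep − S_surf) = 0.
T_surf′ = T_deep − (β/α)·ΔS = 11.0 − (7.4 × 10⁻⁴/1.1 × 10⁻⁴)·(+0.17) = 9.856 °C.
Cooling required: 14.0 − (9.856) = 4.144 °C.

9.9 °C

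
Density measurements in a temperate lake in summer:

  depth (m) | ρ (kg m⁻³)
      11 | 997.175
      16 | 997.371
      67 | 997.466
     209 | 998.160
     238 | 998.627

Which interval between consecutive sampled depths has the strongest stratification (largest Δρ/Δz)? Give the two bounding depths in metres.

Compute the density gradient over each adjacent pair:
  11–16 m: Δρ/Δz = 0.196/5 = 0.039 kg m⁻⁴
  16–67 m: Δρ/Δz = 0.095/51 = 1.9 × 10⁻³ kg m⁻⁴
  67–209 m: Δρ/Δz = 0.694/142 = 4.9 × 10⁻³ kg m⁻⁴
  209–238 m: Δρ/Δz = 0.467/29 = 0.016 kg m⁻⁴
The largest gradient is in the 11–16 m interval — the pycnocline.

11–16 m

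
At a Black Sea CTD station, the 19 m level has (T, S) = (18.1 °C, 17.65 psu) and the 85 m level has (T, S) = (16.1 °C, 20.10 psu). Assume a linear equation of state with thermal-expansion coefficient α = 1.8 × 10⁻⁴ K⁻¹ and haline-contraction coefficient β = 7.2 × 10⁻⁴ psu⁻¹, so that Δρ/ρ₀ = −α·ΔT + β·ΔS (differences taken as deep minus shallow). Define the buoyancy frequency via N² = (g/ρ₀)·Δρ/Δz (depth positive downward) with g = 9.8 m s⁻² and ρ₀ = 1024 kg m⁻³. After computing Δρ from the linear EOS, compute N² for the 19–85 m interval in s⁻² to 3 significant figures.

ΔT = -2.0 K, ΔS = +2.45 psu (deep − shallow).
Δρ/ρ₀ = −αΔT + βΔS = 3.60 × 10⁻⁴ + 1.764 × 10⁻³ = 2.124 × 10⁻³, so Δρ ≈ 2.175 kg m⁻³.
N² = (g/ρ₀)·Δρ/Δz = g·(Δρ/ρ₀)/Δz = 9.8 × 2.124 × 10⁻³ / 66 = 3.1538 × 10⁻⁴ s⁻² ≈ 3.15 × 10⁻⁴ s⁻².

3.15 × 10⁻⁴ s⁻²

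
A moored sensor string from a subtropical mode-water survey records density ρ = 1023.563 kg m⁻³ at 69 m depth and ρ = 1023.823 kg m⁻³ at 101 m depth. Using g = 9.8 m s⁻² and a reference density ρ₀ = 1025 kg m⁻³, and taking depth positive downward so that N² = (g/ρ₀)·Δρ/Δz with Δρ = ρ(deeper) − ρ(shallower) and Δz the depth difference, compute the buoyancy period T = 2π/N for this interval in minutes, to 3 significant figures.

11.9 min

Δρ = 1023.823 − 1023.563 = 0.260 kg m⁻³ over Δz = 101 − 69 = 32 m.
N² = (9.8/1025) × (0.260/32) = 7.7683 × 10⁻⁵ s⁻².
N = √(7.7683 × 10⁻⁵) = 8.8138 × 10⁻³ rad s⁻¹, so T = 2π/N = 712.88 s = 11.881 min ≈ 11.9 min.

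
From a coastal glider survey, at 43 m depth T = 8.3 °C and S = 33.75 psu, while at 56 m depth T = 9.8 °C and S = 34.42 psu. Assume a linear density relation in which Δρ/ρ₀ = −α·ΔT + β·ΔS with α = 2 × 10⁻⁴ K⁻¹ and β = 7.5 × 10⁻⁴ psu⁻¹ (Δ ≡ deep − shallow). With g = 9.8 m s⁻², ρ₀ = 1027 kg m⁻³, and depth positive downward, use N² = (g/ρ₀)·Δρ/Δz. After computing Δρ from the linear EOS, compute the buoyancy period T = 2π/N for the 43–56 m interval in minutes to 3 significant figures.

8.48 min

ΔT = +1.5 K, ΔS = +0.67 psu (deep − shallow).
Δρ/ρ₀ = −αΔT + βΔS = -3.00 × 10⁻⁴ + 5.025 × 10⁻⁴ = 2.025 × 10⁻⁴, so Δρ ≈ 0.2080 kg m⁻³.
N² = (g/ρ₀)·Δρ/Δz = g·(Δρ/ρ₀)/Δz = 9.8 × 2.025 × 10⁻⁴ / 13 = 1.5265 × 10⁻⁴ s⁻².
N = √(1.5265 × 10⁻⁴) = 0.012355 rad s⁻¹ → T = 2π/N = 508.55 s = 8.4758 min ≈ 8.48 min.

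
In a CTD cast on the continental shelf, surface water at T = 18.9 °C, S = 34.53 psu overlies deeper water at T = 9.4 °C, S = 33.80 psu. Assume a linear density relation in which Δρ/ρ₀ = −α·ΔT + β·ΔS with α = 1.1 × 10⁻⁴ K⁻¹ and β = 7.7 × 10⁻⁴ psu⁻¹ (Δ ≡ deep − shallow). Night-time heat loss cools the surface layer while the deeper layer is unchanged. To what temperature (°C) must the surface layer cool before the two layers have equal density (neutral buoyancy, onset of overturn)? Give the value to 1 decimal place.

Neutral buoyancy requires Δρ = 0, i.e. −α(T_deep − T_surf′) + β(S_deep − S_surf) = 0.
T_surf′ = T_deep − (β/α)·ΔS = 9.4 − (7.7 × 10⁻⁴/1.1 × 10⁻⁴)·(-0.73) = 14.510 °C.
Cooling required: 18.9 − (14.510) = 4.390 °C.

14.5 °C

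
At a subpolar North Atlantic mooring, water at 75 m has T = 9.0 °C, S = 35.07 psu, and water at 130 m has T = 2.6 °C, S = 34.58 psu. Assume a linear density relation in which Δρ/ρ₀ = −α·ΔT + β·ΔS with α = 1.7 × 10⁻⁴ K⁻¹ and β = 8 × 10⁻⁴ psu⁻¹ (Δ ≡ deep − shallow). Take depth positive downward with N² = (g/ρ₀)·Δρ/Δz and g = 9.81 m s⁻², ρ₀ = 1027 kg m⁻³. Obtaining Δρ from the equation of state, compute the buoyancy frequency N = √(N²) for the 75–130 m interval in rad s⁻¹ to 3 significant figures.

ΔT = -6.4 K, ΔS = -0.49 psu (deep − shallow).
Δρ/ρ₀ = −αΔT + βΔS = 1.088 × 10⁻³ − 3.92 × 10⁻⁴ = 6.96 × 10⁻⁴, so Δρ ≈ 0.7148 kg m⁻³.
N² = (g/ρ₀)·Δρ/Δz = g·(Δρ/ρ₀)/Δz = 9.81 × 6.96 × 10⁻⁴ / 55 = 1.2414 × 10⁻⁴ s⁻².
N = √(1.2414 × 10⁻⁴) = 0.011142 rad s⁻¹ ≈ 0.0111 rad s⁻¹.

0.0111 rad s⁻¹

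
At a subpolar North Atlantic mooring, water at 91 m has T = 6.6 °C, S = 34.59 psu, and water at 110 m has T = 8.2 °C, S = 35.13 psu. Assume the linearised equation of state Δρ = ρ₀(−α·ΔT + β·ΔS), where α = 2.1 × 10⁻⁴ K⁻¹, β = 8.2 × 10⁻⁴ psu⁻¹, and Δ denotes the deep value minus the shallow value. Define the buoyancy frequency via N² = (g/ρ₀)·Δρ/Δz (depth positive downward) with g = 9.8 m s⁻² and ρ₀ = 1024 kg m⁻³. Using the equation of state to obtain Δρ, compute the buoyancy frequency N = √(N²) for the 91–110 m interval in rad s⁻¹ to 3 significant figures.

ΔT = +1.6 K, ΔS = +0.54 psu (deep − shallow).
Δρ/ρ₀ = −αΔT + βΔS = -3.36 × 10⁻⁴ + 4.428 × 10⁻⁴ = 1.068 × 10⁻⁴, so Δρ ≈ 0.1094 kg m⁻³.
N² = (g/ρ₀)·Δρ/Δz = g·(Δρ/ρ₀)/Δz = 9.8 × 1.068 × 10⁻⁴ / 19 = 5.5086 × 10⁻⁵ s⁻².
N = √(5.5086 × 10⁻⁵) = 7.4220 × 10⁻³ rad s⁻¹ ≈ 7.42 × 10⁻³ rad s⁻¹.

7.42 × 10⁻³ rad s⁻¹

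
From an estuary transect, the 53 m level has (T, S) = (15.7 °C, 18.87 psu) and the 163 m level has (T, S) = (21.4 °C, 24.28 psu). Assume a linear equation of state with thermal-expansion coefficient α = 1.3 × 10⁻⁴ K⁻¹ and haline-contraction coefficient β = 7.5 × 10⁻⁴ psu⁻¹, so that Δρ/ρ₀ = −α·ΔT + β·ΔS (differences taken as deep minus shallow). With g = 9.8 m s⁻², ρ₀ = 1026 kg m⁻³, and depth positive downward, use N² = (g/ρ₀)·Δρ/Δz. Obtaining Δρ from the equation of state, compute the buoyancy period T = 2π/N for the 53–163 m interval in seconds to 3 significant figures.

366 s

ΔT = +5.7 K, ΔS = +5.41 psu (deep − shallow).
Δρ/ρ₀ = −αΔT + βΔS = -7.41 × 10⁻⁴ + 4.0575 × 10⁻³ = 3.3165 × 10⁻³, so Δρ ≈ 3.403 kg m⁻³.
N² = (g/ρ₀)·Δρ/Δz = g·(Δρ/ρ₀)/Δz = 9.8 × 3.3165 × 10⁻³ / 110 = 2.9547 × 10⁻⁴ s⁻².
N = √(2.9547 × 10⁻⁴) = 0.017189 rad s⁻¹ → T = 2π/N = 365.54 s ≈ 366 s.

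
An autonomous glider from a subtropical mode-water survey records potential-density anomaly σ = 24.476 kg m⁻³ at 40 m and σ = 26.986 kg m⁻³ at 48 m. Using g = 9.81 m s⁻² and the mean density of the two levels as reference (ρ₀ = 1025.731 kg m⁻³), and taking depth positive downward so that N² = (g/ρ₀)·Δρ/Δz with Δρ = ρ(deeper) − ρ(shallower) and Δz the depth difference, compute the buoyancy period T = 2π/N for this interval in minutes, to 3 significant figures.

1.91 min

Δρ = 1026.986 − 1024.476 = 2.510 kg m⁻³ over Δz = 48 − 40 = 8 m.
N² = (9.81/1025.731) × (2.510/8) = 3.0007 × 10⁻³ s⁻².
N = √(3.0007 × 10⁻³) = 0.054779 rad s⁻¹, so T = 2π/N = 114.70 s = 1.9117 min ≈ 1.91 min.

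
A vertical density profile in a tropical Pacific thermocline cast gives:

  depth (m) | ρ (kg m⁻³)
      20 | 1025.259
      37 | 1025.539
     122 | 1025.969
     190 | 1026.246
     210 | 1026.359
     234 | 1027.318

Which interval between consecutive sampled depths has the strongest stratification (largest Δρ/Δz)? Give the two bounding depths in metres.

Compute the density gradient over each adjacent pair:
  20–37 m: Δρ/Δz = 0.280/17 = 0.016 kg m⁻⁴
  37–122 m: Δρ/Δz = 0.430/85 = 5.1 × 10⁻³ kg m⁻⁴
  122–190 m: Δρ/Δz = 0.277/68 = 4.1 × 10⁻³ kg m⁻⁴
  190–210 m: Δρ/Δz = 0.113/20 = 5.7 × 10⁻³ kg m⁻⁴
  210–234 m: Δρ/Δz = 0.959/24 = 0.040 kg m⁻⁴
The largest gradient is in the 210–234 m interval — the pycnocline.

210–234 m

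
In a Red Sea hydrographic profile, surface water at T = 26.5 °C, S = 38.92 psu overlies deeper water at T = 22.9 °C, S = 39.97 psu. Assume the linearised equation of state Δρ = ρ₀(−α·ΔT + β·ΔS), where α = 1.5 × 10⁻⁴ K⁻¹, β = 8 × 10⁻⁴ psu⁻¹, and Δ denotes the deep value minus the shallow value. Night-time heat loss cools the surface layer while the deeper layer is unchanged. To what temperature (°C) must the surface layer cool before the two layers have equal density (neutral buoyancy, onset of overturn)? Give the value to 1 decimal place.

17.3 °C

Neutral buoyancy requires Δρ = 0, i.e. −α(T_deep − T_surf′) + β(S_deep − S_surf) = 0.
T_surf′ = T_deep − (β/α)·ΔS = 22.9 − (8 × 10⁻⁴/1.5 × 10⁻⁴)·(+1.05) = 17.300 °C.
Cooling required: 26.5 − (17.300) = 9.200 °C.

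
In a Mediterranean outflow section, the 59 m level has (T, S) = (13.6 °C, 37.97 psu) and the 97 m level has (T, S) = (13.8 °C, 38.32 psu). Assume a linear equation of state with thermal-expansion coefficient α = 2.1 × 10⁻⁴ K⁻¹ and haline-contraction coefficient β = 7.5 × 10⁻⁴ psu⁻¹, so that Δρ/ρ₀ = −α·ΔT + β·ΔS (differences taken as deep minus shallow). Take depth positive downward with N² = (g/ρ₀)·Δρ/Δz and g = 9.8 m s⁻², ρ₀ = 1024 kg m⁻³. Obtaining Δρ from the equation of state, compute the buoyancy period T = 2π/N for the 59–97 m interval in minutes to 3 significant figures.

ΔT = +0.2 K, ΔS = +0.35 psu (deep − shallow).
Δρ/ρ₀ = −αΔT + βΔS = -4.20 × 10⁻⁵ + 2.625 × 10⁻⁴ = 2.205 × 10⁻⁴, so Δρ ≈ 0.2258 kg m⁻³.
N² = (g/ρ₀)·Δρ/Δz = g·(Δρ/ρ₀)/Δz = 9.8 × 2.205 × 10⁻⁴ / 38 = 5.6866 × 10⁻⁵ s⁻².
N = √(5.6866 × 10⁻⁵) = 7.5410 × 10⁻³ rad s⁻¹ → T = 2π/N = 833.20 s = 13.887 min ≈ 13.9 min.

13.9 min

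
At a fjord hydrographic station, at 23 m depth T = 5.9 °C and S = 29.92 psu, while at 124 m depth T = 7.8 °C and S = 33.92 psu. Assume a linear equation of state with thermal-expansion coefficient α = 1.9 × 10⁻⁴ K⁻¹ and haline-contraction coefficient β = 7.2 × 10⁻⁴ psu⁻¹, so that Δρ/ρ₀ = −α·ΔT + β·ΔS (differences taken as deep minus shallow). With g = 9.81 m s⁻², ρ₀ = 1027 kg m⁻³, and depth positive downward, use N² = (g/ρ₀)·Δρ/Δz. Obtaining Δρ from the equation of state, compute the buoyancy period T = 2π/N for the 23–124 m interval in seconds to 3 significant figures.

ΔT = +1.9 K, ΔS = +4.00 psu (deep − shallow).
Δρ/ρ₀ = −αΔT + βΔS = -3.61 × 10⁻⁴ + 2.88 × 10⁻³ = 2.519 × 10⁻³, so Δρ ≈ 2.587 kg m⁻³.
N² = (g/ρ₀)·Δρ/Δz = g·(Δρ/ρ₀)/Δz = 9.81 × 2.519 × 10⁻³ / 101 = 2.4467 × 10⁻⁴ s⁻².
N = √(2.4467 × 10⁻⁴) = 0.015642 rad s⁻¹ → T = 2π/N = 401.69 s ≈ 402 s.

402 s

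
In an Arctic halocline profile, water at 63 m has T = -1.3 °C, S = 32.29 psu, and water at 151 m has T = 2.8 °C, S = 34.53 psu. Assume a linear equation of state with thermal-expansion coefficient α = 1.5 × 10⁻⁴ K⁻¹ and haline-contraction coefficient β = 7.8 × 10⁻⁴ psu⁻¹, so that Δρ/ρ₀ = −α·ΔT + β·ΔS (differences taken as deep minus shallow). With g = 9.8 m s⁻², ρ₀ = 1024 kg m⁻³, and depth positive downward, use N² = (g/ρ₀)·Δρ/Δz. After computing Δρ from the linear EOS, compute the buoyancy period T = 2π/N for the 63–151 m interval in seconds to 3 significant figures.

560 s

ΔT = +4.1 K, ΔS = +2.24 psu (deep − shallow).
Δρ/ρ₀ = −αΔT + βΔS = -6.15 × 10⁻⁴ + 1.7472 × 10⁻³ = 1.1322 × 10⁻³, so Δρ ≈ 1.159 kg m⁻³.
N² = (g/ρ₀)·Δρ/Δz = g·(Δρ/ρ₀)/Δz = 9.8 × 1.1322 × 10⁻³ / 88 = 1.2609 × 10⁻⁴ s⁻².
N = √(1.2609 × 10⁻⁴) = 0.011229 rad s⁻¹ → T = 2π/N = 559.55 s ≈ 560 s.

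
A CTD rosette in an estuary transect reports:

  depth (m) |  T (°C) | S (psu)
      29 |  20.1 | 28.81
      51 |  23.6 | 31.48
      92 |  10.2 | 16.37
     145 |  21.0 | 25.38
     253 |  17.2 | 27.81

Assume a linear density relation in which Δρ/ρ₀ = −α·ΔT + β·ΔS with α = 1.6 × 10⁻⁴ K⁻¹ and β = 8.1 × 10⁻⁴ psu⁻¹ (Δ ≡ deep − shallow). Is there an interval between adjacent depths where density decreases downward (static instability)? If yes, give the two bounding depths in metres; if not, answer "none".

51–92 m

Evaluate Δρ/ρ₀ = −αΔT + βΔS across each adjacent pair:
  29–51 m: −αΔT+βΔS = −(1.6 × 10⁻⁴)(+3.5)+(8.1 × 10⁻⁴)(+2.67) = 1.6 × 10⁻³ → stable
  51–92 m: −αΔT+βΔS = −(1.6 × 10⁻⁴)(-13.4)+(8.1 × 10⁻⁴)(-15.11) = -0.010 → UNSTABLE
  92–145 m: −αΔT+βΔS = −(1.6 × 10⁻⁴)(+10.8)+(8.1 × 10⁻⁴)(+9.01) = 5.6 × 10⁻³ → stable
  145–253 m: −αΔT+βΔS = −(1.6 × 10⁻⁴)(-3.8)+(8.1 × 10⁻⁴)(+2.43) = 2.6 × 10⁻³ → stable
The 51–92 m interval has Δρ < 0: lighter water underlies denser water.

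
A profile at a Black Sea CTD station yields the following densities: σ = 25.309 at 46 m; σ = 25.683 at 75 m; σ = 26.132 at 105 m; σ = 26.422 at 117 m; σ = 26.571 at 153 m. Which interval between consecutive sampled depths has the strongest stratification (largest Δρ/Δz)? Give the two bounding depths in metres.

105–117 m

Compute the density gradient over each adjacent pair:
  46–75 m: Δρ/Δz = 0.374/29 = 0.013 kg m⁻⁴
  75–105 m: Δρ/Δz = 0.449/30 = 0.015 kg m⁻⁴
  105–117 m: Δρ/Δz = 0.290/12 = 0.024 kg m⁻⁴
  117–153 m: Δρ/Δz = 0.149/36 = 4.1 × 10⁻³ kg m⁻⁴
The largest gradient is in the 105–117 m interval — the pycnocline.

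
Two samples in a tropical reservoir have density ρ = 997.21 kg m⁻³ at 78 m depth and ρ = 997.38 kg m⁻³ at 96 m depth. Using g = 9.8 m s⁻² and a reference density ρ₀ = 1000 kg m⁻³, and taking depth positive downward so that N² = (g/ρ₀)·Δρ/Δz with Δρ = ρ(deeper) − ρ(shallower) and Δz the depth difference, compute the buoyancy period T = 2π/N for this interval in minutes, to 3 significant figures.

Δρ = 997.38 − 997.21 = 0.17 kg m⁻³ over Δz = 96 − 78 = 18 m.
N² = (9.8/1000) × (0.17/18) = 9.2556 × 10⁻⁵ s⁻².
N = √(9.2556 × 10⁻⁵) = 9.6206 × 10⁻³ rad s⁻¹, so T = 2π/N = 653.10 s = 10.885 min ≈ 10.9 min.
Since Δρ > 0 the layer is stably stratified.

10.9 min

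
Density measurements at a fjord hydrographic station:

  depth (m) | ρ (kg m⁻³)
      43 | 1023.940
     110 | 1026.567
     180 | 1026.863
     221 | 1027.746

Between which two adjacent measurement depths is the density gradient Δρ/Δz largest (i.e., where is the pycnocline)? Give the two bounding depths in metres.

Compute the density gradient over each adjacent pair:
  43–110 m: Δρ/Δz = 2.627/67 = 0.039 kg m⁻⁴
  110–180 m: Δρ/Δz = 0.296/70 = 4.2 × 10⁻³ kg m⁻⁴
  180–221 m: Δρ/Δz = 0.883/41 = 0.022 kg m⁻⁴
The largest gradient is in the 43–110 m interval — the pycnocline.

43–110 m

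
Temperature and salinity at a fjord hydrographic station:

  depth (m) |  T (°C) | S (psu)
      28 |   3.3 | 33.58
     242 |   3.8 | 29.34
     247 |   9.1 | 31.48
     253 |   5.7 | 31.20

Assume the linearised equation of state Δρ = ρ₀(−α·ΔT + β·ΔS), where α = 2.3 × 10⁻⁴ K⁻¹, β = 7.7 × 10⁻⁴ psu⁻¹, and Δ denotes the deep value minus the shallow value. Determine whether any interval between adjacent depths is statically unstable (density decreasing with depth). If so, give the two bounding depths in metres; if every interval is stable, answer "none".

28–242 m

Evaluate Δρ/ρ₀ = −αΔT + βΔS across each adjacent pair:
  28–242 m: −αΔT+βΔS = −(2.3 × 10⁻⁴)(+0.5)+(7.7 × 10⁻⁴)(-4.24) = -3.4 × 10⁻³ → UNSTABLE
  242–247 m: −αΔT+βΔS = −(2.3 × 10⁻⁴)(+5.3)+(7.7 × 10⁻⁴)(+2.14) = 4.3 × 10⁻⁴ → stable
  247–253 m: −αΔT+βΔS = −(2.3 × 10⁻⁴)(-3.4)+(7.7 × 10⁻⁴)(-0.28) = 5.7 × 10⁻⁴ → stable
The 28–242 m interval has Δρ < 0: lighter water underlies denser water.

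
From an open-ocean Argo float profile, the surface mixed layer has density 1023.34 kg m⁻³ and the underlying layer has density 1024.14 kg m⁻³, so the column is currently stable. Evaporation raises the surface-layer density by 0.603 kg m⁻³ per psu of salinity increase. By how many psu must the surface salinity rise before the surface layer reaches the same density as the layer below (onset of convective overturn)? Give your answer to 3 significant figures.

1.33 psu

Density deficit of the surface layer: 1024.14 − 1023.34 = 0.8 kg m⁻³.
Required change = 0.8 / 0.603 = 1.33 psu.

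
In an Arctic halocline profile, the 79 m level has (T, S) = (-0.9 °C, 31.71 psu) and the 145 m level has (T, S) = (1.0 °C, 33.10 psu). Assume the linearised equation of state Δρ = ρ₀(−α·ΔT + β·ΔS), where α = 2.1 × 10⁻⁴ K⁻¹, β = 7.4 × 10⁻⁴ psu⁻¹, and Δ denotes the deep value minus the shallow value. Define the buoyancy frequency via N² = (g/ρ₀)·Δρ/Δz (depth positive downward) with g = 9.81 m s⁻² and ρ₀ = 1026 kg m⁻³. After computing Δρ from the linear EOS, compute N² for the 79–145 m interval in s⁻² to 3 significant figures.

9.36 × 10⁻⁵ s⁻²

ΔT = +1.9 K, ΔS = +1.39 psu (deep − shallow).
Δρ/ρ₀ = −αΔT + βΔS = -3.99 × 10⁻⁴ + 1.0286 × 10⁻³ = 6.296 × 10⁻⁴, so Δρ ≈ 0.6460 kg m⁻³.
N² = (g/ρ₀)·Δρ/Δz = g·(Δρ/ρ₀)/Δz = 9.81 × 6.296 × 10⁻⁴ / 66 = 9.3581 × 10⁻⁵ s⁻² ≈ 9.36 × 10⁻⁵ s⁻².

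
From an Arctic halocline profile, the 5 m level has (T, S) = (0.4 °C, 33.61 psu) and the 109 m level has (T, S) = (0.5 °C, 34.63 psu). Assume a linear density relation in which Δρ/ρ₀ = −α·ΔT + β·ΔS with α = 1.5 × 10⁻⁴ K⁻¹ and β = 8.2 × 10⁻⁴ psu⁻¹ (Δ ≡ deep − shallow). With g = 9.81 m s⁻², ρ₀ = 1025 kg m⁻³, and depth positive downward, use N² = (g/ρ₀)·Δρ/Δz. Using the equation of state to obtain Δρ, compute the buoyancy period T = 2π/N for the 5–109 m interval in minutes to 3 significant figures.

11.9 min

ΔT = +0.1 K, ΔS = +1.02 psu (deep − shallow).
Δρ/ρ₀ = −αΔT + βΔS = -1.50 × 10⁻⁵ + 8.364 × 10⁻⁴ = 8.214 × 10⁻⁴, so Δρ ≈ 0.8419 kg m⁻³.
N² = (g/ρ₀)·Δρ/Δz = g·(Δρ/ρ₀)/Δz = 9.81 × 8.214 × 10⁻⁴ / 104 = 7.7480 × 10⁻⁵ s⁻².
N = √(7.7480 × 10⁻⁵) = 8.8023 × 10⁻³ rad s⁻¹ → T = 2π/N = 713.81 s = 11.897 min ≈ 11.9 min.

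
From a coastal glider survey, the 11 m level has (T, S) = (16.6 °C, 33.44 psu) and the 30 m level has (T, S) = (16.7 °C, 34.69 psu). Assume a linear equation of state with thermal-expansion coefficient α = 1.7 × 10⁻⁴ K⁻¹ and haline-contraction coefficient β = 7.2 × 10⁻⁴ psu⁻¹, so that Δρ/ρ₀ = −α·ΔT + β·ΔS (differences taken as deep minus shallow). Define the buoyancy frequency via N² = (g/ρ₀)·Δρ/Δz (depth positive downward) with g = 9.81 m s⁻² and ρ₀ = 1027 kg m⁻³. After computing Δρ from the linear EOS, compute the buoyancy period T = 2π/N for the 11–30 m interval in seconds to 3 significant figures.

ΔT = +0.1 K, ΔS = +1.25 psu (deep − shallow).
Δρ/ρ₀ = −αΔT + βΔS = -1.70 × 10⁻⁵ + 9.00 × 10⁻⁴ = 8.83 × 10⁻⁴, so Δρ ≈ 0.9068 kg m⁻³.
N² = (g/ρ₀)·Δρ/Δz = g·(Δρ/ρ₀)/Δz = 9.81 × 8.83 × 10⁻⁴ / 19 = 4.5591 × 10⁻⁴ s⁻².
N = √(4.5591 × 10⁻⁴) = 0.021352 rad s⁻¹ → T = 2π/N = 294.27 s ≈ 294 s.

294 s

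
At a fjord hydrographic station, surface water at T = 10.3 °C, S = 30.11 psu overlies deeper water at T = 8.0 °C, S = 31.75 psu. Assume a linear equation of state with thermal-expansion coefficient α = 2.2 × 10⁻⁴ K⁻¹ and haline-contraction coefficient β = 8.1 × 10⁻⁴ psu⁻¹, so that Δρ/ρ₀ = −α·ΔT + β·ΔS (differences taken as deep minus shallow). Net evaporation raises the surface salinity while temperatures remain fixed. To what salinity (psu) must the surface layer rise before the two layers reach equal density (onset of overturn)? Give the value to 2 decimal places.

Neutral buoyancy requires −α(T_deep − T_surf) + β(S_deep − S_surf′) = 0.
S_surf′ = S_deep − (α/β)·ΔT = 31.75 − (2.2 × 10⁻⁴/8.1 × 10⁻⁴)·(-2.3) = 32.3747 psu.
Increase required: 32.3747 − 30.11 = 2.2647 psu.

32.37 psu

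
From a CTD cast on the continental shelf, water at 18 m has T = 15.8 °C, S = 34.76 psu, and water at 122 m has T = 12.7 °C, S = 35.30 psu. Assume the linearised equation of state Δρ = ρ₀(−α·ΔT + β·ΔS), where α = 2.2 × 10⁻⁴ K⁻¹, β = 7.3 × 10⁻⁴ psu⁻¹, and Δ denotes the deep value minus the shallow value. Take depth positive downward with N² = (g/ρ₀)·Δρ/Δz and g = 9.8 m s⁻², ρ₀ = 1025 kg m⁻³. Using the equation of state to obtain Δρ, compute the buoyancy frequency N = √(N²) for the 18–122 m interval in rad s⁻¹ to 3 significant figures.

ΔT = -3.1 K, ΔS = +0.54 psu (deep − shallow).
Δρ/ρ₀ = −αΔT + βΔS = 6.82 × 10⁻⁴ + 3.942 × 10⁻⁴ = 1.0762 × 10⁻³, so Δρ ≈ 1.103 kg m⁻³.
N² = (g/ρ₀)·Δρ/Δz = g·(Δρ/ρ₀)/Δz = 9.8 × 1.0762 × 10⁻³ / 104 = 1.0141 × 10⁻⁴ s⁻².
N = √(1.0141 × 10⁻⁴) = 0.010070 rad s⁻¹ ≈ 0.0101 rad s⁻¹.

0.0101 rad s⁻¹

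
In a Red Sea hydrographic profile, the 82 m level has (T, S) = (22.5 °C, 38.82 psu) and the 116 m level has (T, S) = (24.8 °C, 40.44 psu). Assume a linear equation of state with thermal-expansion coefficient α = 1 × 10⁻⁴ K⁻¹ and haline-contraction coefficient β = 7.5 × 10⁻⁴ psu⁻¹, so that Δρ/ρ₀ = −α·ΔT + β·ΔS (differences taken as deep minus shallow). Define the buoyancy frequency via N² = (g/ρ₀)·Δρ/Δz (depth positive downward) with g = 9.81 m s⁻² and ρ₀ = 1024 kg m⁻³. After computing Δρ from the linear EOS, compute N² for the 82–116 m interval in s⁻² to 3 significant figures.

2.84 × 10⁻⁴ s⁻²

ΔT = +2.3 K, ΔS = +1.62 psu (deep − shallow).
Δρ/ρ₀ = −αΔT + βΔS = -2.30 × 10⁻⁴ + 1.215 × 10⁻³ = 9.85 × 10⁻⁴, so Δρ ≈ 1.009 kg m⁻³.
N² = (g/ρ₀)·Δρ/Δz = g·(Δρ/ρ₀)/Δz = 9.81 × 9.85 × 10⁻⁴ / 34 = 2.8420 × 10⁻⁴ s⁻² ≈ 2.84 × 10⁻⁴ s⁻².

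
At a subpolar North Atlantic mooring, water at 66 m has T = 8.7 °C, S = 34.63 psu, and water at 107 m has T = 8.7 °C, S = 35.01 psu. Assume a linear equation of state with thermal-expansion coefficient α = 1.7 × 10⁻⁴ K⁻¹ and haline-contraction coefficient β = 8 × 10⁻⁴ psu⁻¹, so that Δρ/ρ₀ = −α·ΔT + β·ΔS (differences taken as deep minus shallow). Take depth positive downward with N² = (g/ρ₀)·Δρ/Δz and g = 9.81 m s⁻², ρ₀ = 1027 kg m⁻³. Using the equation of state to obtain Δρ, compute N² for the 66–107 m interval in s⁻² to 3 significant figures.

ΔT = +0.0 K, ΔS = +0.38 psu (deep − shallow).
Δρ/ρ₀ = −αΔT + βΔS = 0 + 3.04 × 10⁻⁴ = 3.04 × 10⁻⁴, so Δρ ≈ 0.3122 kg m⁻³.
N² = (g/ρ₀)·Δρ/Δz = g·(Δρ/ρ₀)/Δz = 9.81 × 3.04 × 10⁻⁴ / 41 = 7.2738 × 10⁻⁵ s⁻² ≈ 7.27 × 10⁻⁵ s⁻².

7.27 × 10⁻⁵ s⁻²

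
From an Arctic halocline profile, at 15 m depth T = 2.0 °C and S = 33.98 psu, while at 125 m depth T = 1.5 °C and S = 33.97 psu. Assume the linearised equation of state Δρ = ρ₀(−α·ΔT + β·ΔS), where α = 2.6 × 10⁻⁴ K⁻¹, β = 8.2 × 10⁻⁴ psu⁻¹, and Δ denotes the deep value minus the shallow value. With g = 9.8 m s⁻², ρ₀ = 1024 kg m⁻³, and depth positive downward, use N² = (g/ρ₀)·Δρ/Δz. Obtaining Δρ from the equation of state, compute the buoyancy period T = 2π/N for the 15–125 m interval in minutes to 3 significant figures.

31.8 min

ΔT = -0.5 K, ΔS = -0.01 psu (deep − shallow).
Δρ/ρ₀ = −αΔT + βΔS = 1.30 × 10⁻⁴ − 8.20 × 10⁻⁶ = 1.218 × 10⁻⁴, so Δρ ≈ 0.1247 kg m⁻³.
N² = (g/ρ₀)·Δρ/Δz = g·(Δρ/ρ₀)/Δz = 9.8 × 1.218 × 10⁻⁴ / 110 = 1.0851 × 10⁻⁵ s⁻².
N = √(1.0851 × 10⁻⁵) = 3.2941 × 10⁻³ rad s⁻¹ → T = 2π/N = 1.9074 × 10³ s = 31.790 min ≈ 31.8 min.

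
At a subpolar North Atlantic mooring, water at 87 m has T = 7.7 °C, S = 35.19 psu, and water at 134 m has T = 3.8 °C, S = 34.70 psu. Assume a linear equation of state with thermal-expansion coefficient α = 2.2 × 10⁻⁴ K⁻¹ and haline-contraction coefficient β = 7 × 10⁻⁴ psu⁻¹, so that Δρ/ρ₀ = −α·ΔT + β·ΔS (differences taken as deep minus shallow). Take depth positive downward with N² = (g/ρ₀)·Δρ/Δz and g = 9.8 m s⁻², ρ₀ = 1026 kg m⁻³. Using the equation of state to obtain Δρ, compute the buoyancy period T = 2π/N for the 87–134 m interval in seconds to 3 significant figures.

ΔT = -3.9 K, ΔS = -0.49 psu (deep − shallow).
Δρ/ρ₀ = −αΔT + βΔS = 8.58 × 10⁻⁴ − 3.43 × 10⁻⁴ = 5.15 × 10⁻⁴, so Δρ ≈ 0.5284 kg m⁻³.
N² = (g/ρ₀)·Δρ/Δz = g·(Δρ/ρ₀)/Δz = 9.8 × 5.15 × 10⁻⁴ / 47 = 1.0738 × 10⁻⁴ s⁻².
N = √(1.0738 × 10⁻⁴) = 0.010362 rad s⁻¹ → T = 2π/N = 606.37 s ≈ 606 s.

606 s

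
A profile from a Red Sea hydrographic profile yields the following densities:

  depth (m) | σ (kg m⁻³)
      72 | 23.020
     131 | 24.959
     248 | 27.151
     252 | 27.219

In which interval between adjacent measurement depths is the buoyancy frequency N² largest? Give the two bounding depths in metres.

72–131 m

Compute the density gradient over each adjacent pair:
  72–131 m: Δρ/Δz = 1.939/59 = 0.033 kg m⁻⁴
  131–248 m: Δρ/Δz = 2.192/117 = 0.019 kg m⁻⁴
  248–252 m: Δρ/Δz = 0.068/4 = 0.017 kg m⁻⁴
The largest gradient is in the 72–131 m interval — the pycnocline.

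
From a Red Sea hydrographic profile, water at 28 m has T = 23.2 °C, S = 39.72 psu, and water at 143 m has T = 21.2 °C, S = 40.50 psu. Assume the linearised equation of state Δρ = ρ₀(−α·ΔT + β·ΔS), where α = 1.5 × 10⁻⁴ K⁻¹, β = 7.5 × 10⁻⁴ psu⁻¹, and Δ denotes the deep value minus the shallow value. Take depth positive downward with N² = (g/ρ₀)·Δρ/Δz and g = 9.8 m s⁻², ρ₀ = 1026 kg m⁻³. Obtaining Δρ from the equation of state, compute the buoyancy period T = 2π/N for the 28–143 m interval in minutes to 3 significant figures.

ΔT = -2.0 K, ΔS = +0.78 psu (deep − shallow).
Δρ/ρ₀ = −αΔT + βΔS = 3.00 × 10⁻⁴ + 5.85 × 10⁻⁴ = 8.85 × 10⁻⁴, so Δρ ≈ 0.9080 kg m⁻³.
N² = (g/ρ₀)·Δρ/Δz = g·(Δρ/ρ₀)/Δz = 9.8 × 8.85 × 10⁻⁴ / 115 = 7.5417 × 10⁻⁵ s⁻².
N = √(7.5417 × 10⁻⁵) = 8.6843 × 10⁻³ rad s⁻¹ → T = 2π/N = 723.51 s = 12.059 min ≈ 12.1 min.

12.1 min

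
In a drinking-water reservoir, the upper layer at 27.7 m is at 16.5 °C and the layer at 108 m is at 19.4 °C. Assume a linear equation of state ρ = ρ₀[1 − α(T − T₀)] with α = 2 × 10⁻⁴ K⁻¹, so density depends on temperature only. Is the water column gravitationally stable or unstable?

unstable

ΔT = 19.4 − 16.5 = +2.9 K, so Δρ/ρ₀ = −αΔT = -5.80 × 10⁻⁴.
Δρ/ρ₀ < 0, so Δρ < 0: deeper water is lighter → statically unstable; the column would overturn.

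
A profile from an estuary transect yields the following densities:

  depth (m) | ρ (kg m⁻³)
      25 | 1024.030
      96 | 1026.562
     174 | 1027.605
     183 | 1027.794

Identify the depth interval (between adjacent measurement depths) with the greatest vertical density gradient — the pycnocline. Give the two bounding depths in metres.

Compute the density gradient over each adjacent pair:
  25–96 m: Δρ/Δz = 2.532/71 = 0.036 kg m⁻⁴
  96–174 m: Δρ/Δz = 1.043/78 = 0.013 kg m⁻⁴
  174–183 m: Δρ/Δz = 0.189/9 = 0.021 kg m⁻⁴
The largest gradient is in the 25–96 m interval — the pycnocline.

25–96 m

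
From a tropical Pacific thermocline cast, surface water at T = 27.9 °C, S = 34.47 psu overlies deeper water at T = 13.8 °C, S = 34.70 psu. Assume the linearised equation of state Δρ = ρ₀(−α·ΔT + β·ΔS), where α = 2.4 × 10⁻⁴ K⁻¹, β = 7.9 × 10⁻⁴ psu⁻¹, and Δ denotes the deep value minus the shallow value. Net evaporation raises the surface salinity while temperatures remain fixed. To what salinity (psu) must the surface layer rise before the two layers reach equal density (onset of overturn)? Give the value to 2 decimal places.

38.98 psu

Neutral buoyancy requires −α(T_deep − T_surf) + β(S_deep − S_surf′) = 0.
S_surf′ = S_deep − (α/β)·ΔT = 34.70 − (2.4 × 10⁻⁴/7.9 × 10⁻⁴)·(-14.1) = 38.9835 psu.
Increase required: 38.9835 − 34.47 = 4.5135 psu.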